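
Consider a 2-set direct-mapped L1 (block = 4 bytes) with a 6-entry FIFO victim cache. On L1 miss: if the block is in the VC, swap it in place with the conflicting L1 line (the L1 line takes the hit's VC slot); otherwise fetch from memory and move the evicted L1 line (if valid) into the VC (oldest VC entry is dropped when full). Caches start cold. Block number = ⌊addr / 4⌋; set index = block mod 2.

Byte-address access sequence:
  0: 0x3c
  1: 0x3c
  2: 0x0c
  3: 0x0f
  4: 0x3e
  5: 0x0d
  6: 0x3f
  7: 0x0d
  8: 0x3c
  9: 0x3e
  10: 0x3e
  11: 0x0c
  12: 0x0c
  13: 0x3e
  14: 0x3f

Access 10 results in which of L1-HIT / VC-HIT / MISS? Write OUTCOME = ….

#0 0x3c→b15/s1 MISS; vc=[]
#1 0x3c→b15/s1 L1-HIT; vc=[]
#2 0xc→b3/s1 MISS; vc=[15]
#3 0xf→b3/s1 L1-HIT; vc=[15]
#4 0x3e→b15/s1 VC-HIT; vc=[3]
#5 0xd→b3/s1 VC-HIT; vc=[15]
#6 0x3f→b15/s1 VC-HIT; vc=[3]
#7 0xd→b3/s1 VC-HIT; vc=[15]
#8 0x3c→b15/s1 VC-HIT; vc=[3]
#9 0x3e→b15/s1 L1-HIT; vc=[3]
#10 0x3e→b15/s1 L1-HIT; vc=[3]
#11 0xc→b3/s1 VC-HIT; vc=[15]
#12 0xc→b3/s1 L1-HIT; vc=[15]
#13 0x3e→b15/s1 VC-HIT; vc=[3]
#14 0x3f→b15/s1 L1-HIT; vc=[3]

OUTCOME = L1-HIT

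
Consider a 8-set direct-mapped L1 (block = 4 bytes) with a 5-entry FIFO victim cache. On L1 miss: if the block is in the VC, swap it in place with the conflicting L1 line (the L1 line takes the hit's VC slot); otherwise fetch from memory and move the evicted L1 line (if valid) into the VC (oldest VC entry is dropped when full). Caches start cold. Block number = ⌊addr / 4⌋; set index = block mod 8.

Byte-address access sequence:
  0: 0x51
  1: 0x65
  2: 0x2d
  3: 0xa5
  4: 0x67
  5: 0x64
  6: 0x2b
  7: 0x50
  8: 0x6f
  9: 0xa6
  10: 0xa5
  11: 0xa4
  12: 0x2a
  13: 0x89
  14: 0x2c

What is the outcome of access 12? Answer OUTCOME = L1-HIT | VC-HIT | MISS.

  [0] addr=0x51 blk=20 s=4: MISS | VC []
  [1] addr=0x65 blk=25 s=1: MISS | VC []
  [2] addr=0x2d blk=11 s=3: MISS | VC []
  [3] addr=0xa5 blk=41 s=1: MISS | VC [25]
  [4] addr=0x67 blk=25 s=1: VC-HIT | VC [41]
  [5] addr=0x64 blk=25 s=1: L1-HIT | VC [41]
  [6] addr=0x2b blk=10 s=2: MISS | VC [41]
  [7] addr=0x50 blk=20 s=4: L1-HIT | VC [41]
  [8] addr=0x6f blk=27 s=3: MISS | VC [41, 11]
  [9] addr=0xa6 blk=41 s=1: VC-HIT | VC [25, 11]
  [10] addr=0xa5 blk=41 s=1: L1-HIT | VC [25, 11]
  [11] addr=0xa4 blk=41 s=1: L1-HIT | VC [25, 11]
  [12] addr=0x2a blk=10 s=2: L1-HIT | VC [25, 11]
  [13] addr=0x89 blk=34 s=2: MISS | VC [25, 11, 10]
  [14] addr=0x2c blk=11 s=3: VC-HIT | VC [25, 27, 10]

OUTCOME = L1-HIT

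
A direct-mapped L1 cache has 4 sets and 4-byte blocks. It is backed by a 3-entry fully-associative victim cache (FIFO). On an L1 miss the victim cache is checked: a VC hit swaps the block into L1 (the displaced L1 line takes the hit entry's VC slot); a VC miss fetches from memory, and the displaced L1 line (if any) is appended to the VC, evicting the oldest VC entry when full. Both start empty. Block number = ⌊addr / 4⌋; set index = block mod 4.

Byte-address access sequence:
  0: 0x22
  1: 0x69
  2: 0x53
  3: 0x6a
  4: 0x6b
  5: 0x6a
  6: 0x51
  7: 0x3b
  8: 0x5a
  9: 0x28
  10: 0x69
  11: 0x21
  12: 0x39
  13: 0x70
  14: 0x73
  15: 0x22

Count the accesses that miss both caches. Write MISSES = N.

  [0] addr=0x22 blk=8 s=0: MISS | VC []
  [1] addr=0x69 blk=26 s=2: MISS | VC []
  [2] addr=0x53 blk=20 s=0: MISS | VC [8]
  [3] addr=0x6a blk=26 s=2: L1-HIT | VC [8]
  [4] addr=0x6b blk=26 s=2: L1-HIT | VC [8]
  [5] addr=0x6a blk=26 s=2: L1-HIT | VC [8]
  [6] addr=0x51 blk=20 s=0: L1-HIT | VC [8]
  [7] addr=0x3b blk=14 s=2: MISS | VC [8, 26]
  [8] addr=0x5a blk=22 s=2: MISS | VC [8, 26, 14]
  [9] addr=0x28 blk=10 s=2: MISS | VC [26, 14, 22]
  [10] addr=0x69 blk=26 s=2: VC-HIT | VC [10, 14, 22]
  [11] addr=0x21 blk=8 s=0: MISS | VC [14, 22, 20]
  [12] addr=0x39 blk=14 s=2: VC-HIT | VC [26, 22, 20]
  [13] addr=0x70 blk=28 s=0: MISS | VC [22, 20, 8]
  [14] addr=0x73 blk=28 s=0: L1-HIT | VC [22, 20, 8]
  [15] addr=0x22 blk=8 s=0: VC-HIT | VC [22, 20, 28]

MISSES = 8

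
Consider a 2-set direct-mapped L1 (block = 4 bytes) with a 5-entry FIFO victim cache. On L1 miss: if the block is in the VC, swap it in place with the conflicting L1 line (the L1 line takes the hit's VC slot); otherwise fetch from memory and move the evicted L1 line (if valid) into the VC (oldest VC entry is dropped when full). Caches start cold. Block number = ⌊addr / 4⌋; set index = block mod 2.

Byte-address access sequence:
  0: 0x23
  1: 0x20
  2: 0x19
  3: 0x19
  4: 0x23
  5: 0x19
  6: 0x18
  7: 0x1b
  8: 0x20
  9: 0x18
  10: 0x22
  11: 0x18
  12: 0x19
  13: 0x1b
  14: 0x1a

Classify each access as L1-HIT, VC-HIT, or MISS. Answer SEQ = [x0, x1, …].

SEQ = [MISS, L1-HIT, MISS, L1-HIT, VC-HIT, VC-HIT, L1-HIT, L1-HIT, VC-HIT, VC-HIT, VC-HIT, VC-HIT, L1-HIT, L1-HIT, L1-HIT]

#0 0x23→b8/s0 MISS; vc=[]
#1 0x20→b8/s0 L1-HIT; vc=[]
#2 0x19→b6/s0 MISS; vc=[8]
#3 0x19→b6/s0 L1-HIT; vc=[8]
#4 0x23→b8/s0 VC-HIT; vc=[6]
#5 0x19→b6/s0 VC-HIT; vc=[8]
#6 0x18→b6/s0 L1-HIT; vc=[8]
#7 0x1b→b6/s0 L1-HIT; vc=[8]
#8 0x20→b8/s0 VC-HIT; vc=[6]
#9 0x18→b6/s0 VC-HIT; vc=[8]
#10 0x22→b8/s0 VC-HIT; vc=[6]
#11 0x18→b6/s0 VC-HIT; vc=[8]
#12 0x19→b6/s0 L1-HIT; vc=[8]
#13 0x1b→b6/s0 L1-HIT; vc=[8]
#14 0x1a→b6/s0 L1-HIT; vc=[8]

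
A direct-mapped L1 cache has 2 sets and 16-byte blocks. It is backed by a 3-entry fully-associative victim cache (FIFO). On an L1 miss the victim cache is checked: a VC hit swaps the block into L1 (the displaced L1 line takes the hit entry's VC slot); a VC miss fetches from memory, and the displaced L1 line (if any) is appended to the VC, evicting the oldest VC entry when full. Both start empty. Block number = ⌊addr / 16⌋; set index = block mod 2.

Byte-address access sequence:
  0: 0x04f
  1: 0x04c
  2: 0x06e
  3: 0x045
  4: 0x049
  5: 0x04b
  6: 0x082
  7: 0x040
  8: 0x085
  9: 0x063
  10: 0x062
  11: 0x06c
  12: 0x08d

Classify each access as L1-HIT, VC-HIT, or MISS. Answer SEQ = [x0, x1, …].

#0 0x4f→b4/s0 MISS; vc=[]
#1 0x4c→b4/s0 L1-HIT; vc=[]
#2 0x6e→b6/s0 MISS; vc=[4]
#3 0x45→b4/s0 VC-HIT; vc=[6]
#4 0x49→b4/s0 L1-HIT; vc=[6]
#5 0x4b→b4/s0 L1-HIT; vc=[6]
#6 0x82→b8/s0 MISS; vc=[6,4]
#7 0x40→b4/s0 VC-HIT; vc=[6,8]
#8 0x85→b8/s0 VC-HIT; vc=[6,4]
#9 0x63→b6/s0 VC-HIT; vc=[8,4]
#10 0x62→b6/s0 L1-HIT; vc=[8,4]
#11 0x6c→b6/s0 L1-HIT; vc=[8,4]
#12 0x8d→b8/s0 VC-HIT; vc=[6,4]

SEQ = [MISS, L1-HIT, MISS, VC-HIT, L1-HIT, L1-HIT, MISS, VC-HIT, VC-HIT, VC-HIT, L1-HIT, L1-HIT, VC-HIT]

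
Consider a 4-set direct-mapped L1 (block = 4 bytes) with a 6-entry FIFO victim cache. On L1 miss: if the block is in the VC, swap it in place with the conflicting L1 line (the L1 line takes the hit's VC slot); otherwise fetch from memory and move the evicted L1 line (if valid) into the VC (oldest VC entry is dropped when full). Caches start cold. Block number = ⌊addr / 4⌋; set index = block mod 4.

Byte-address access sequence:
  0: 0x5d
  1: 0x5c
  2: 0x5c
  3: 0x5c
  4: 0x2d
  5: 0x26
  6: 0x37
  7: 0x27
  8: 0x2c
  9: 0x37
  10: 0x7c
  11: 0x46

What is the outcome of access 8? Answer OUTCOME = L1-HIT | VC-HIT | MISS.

OUTCOME = L1-HIT

#0 0x5d→b23/s3 MISS; vc=[]
#1 0x5c→b23/s3 L1-HIT; vc=[]
#2 0x5c→b23/s3 L1-HIT; vc=[]
#3 0x5c→b23/s3 L1-HIT; vc=[]
#4 0x2d→b11/s3 MISS; vc=[23]
#5 0x26→b9/s1 MISS; vc=[23]
#6 0x37→b13/s1 MISS; vc=[23,9]
#7 0x27→b9/s1 VC-HIT; vc=[23,13]
#8 0x2c→b11/s3 L1-HIT; vc=[23,13]
#9 0x37→b13/s1 VC-HIT; vc=[23,9]
#10 0x7c→b31/s3 MISS; vc=[23,9,11]
#11 0x46→b17/s1 MISS; vc=[23,9,11,13]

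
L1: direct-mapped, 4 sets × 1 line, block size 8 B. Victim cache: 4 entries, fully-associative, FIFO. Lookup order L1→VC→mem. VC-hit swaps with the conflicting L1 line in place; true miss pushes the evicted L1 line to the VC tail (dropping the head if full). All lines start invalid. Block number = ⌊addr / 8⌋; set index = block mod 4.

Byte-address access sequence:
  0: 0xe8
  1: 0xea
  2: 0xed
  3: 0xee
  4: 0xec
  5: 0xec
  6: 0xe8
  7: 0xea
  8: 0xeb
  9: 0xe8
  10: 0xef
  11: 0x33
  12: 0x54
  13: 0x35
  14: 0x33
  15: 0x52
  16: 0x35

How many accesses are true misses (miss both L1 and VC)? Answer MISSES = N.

#0 0xe8→b29/s1 MISS; vc=[]
#1 0xea→b29/s1 L1-HIT; vc=[]
#2 0xed→b29/s1 L1-HIT; vc=[]
#3 0xee→b29/s1 L1-HIT; vc=[]
#4 0xec→b29/s1 L1-HIT; vc=[]
#5 0xec→b29/s1 L1-HIT; vc=[]
#6 0xe8→b29/s1 L1-HIT; vc=[]
#7 0xea→b29/s1 L1-HIT; vc=[]
#8 0xeb→b29/s1 L1-HIT; vc=[]
#9 0xe8→b29/s1 L1-HIT; vc=[]
#10 0xef→b29/s1 L1-HIT; vc=[]
#11 0x33→b6/s2 MISS; vc=[]
#12 0x54→b10/s2 MISS; vc=[6]
#13 0x35→b6/s2 VC-HIT; vc=[10]
#14 0x33→b6/s2 L1-HIT; vc=[10]
#15 0x52→b10/s2 VC-HIT; vc=[6]
#16 0x35→b6/s2 VC-HIT; vc=[10]

MISSES = 3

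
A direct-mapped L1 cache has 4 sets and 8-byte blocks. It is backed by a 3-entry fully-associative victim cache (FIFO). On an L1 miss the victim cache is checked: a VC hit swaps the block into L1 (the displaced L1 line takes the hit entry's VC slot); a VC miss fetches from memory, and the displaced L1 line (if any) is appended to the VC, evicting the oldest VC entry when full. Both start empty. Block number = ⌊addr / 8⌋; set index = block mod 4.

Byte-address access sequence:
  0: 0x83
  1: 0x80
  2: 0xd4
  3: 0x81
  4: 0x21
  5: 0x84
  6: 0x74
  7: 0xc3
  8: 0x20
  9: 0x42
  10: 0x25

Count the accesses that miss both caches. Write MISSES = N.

  [0] addr=0x83 blk=16 s=0: MISS | VC []
  [1] addr=0x80 blk=16 s=0: L1-HIT | VC []
  [2] addr=0xd4 blk=26 s=2: MISS | VC []
  [3] addr=0x81 blk=16 s=0: L1-HIT | VC []
  [4] addr=0x21 blk=4 s=0: MISS | VC [16]
  [5] addr=0x84 blk=16 s=0: VC-HIT | VC [4]
  [6] addr=0x74 blk=14 s=2: MISS | VC [4, 26]
  [7] addr=0xc3 blk=24 s=0: MISS | VC [4, 26, 16]
  [8] addr=0x20 blk=4 s=0: VC-HIT | VC [24, 26, 16]
  [9] addr=0x42 blk=8 s=0: MISS | VC [26, 16, 4]
  [10] addr=0x25 blk=4 s=0: VC-HIT | VC [26, 16, 8]

MISSES = 6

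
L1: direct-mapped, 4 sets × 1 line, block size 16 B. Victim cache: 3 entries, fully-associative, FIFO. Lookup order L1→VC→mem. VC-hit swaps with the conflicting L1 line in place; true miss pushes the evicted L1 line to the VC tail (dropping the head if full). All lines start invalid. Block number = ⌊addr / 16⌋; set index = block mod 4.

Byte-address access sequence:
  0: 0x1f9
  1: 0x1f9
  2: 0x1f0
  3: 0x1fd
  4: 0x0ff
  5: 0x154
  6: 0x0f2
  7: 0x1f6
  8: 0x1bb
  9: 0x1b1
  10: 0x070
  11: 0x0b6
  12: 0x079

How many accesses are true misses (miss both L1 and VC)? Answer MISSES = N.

MISSES = 6

#0 0x1f9→b31/s3 MISS; vc=[]
#1 0x1f9→b31/s3 L1-HIT; vc=[]
#2 0x1f0→b31/s3 L1-HIT; vc=[]
#3 0x1fd→b31/s3 L1-HIT; vc=[]
#4 0xff→b15/s3 MISS; vc=[31]
#5 0x154→b21/s1 MISS; vc=[31]
#6 0xf2→b15/s3 L1-HIT; vc=[31]
#7 0x1f6→b31/s3 VC-HIT; vc=[15]
#8 0x1bb→b27/s3 MISS; vc=[15,31]
#9 0x1b1→b27/s3 L1-HIT; vc=[15,31]
#10 0x70→b7/s3 MISS; vc=[15,31,27]
#11 0xb6→b11/s3 MISS; vc=[31,27,7]
#12 0x79→b7/s3 VC-HIT; vc=[31,27,11]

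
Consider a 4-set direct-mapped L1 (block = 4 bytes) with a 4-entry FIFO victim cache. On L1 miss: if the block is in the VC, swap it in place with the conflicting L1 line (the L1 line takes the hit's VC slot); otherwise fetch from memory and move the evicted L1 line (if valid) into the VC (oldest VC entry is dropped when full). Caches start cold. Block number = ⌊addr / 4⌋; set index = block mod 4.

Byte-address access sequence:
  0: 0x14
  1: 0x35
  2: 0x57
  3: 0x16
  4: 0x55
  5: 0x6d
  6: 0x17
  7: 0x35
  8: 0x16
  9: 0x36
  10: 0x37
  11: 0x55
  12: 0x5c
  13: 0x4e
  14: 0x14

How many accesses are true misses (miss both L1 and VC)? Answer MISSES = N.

0: 0x14 (blk 5, set 1) → MISS  vc=[]
1: 0x35 (blk 13, set 1) → MISS  vc=[5]
2: 0x57 (blk 21, set 1) → MISS  vc=[5, 13]
3: 0x16 (blk 5, set 1) → VC-HIT  vc=[21, 13]
4: 0x55 (blk 21, set 1) → VC-HIT  vc=[5, 13]
5: 0x6d (blk 27, set 3) → MISS  vc=[5, 13]
6: 0x17 (blk 5, set 1) → VC-HIT  vc=[21, 13]
7: 0x35 (blk 13, set 1) → VC-HIT  vc=[21, 5]
8: 0x16 (blk 5, set 1) → VC-HIT  vc=[21, 13]
9: 0x36 (blk 13, set 1) → VC-HIT  vc=[21, 5]
10: 0x37 (blk 13, set 1) → L1-HIT  vc=[21, 5]
11: 0x55 (blk 21, set 1) → VC-HIT  vc=[13, 5]
12: 0x5c (blk 23, set 3) → MISS  vc=[13, 5, 27]
13: 0x4e (blk 19, set 3) → MISS  vc=[13, 5, 27, 23]
14: 0x14 (blk 5, set 1) → VC-HIT  vc=[13, 21, 27, 23]

MISSES = 6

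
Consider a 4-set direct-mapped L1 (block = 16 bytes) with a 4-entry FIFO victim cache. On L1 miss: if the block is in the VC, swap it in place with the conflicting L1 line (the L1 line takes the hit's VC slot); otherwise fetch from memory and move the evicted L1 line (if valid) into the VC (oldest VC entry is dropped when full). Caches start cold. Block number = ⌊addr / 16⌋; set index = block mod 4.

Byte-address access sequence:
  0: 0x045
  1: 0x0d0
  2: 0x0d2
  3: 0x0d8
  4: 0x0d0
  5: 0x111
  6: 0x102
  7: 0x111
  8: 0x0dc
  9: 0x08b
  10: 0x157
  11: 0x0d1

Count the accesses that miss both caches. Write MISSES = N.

  [0] addr=0x45 blk=4 s=0: MISS | VC []
  [1] addr=0xd0 blk=13 s=1: MISS | VC []
  [2] addr=0xd2 blk=13 s=1: L1-HIT | VC []
  [3] addr=0xd8 blk=13 s=1: L1-HIT | VC []
  [4] addr=0xd0 blk=13 s=1: L1-HIT | VC []
  [5] addr=0x111 blk=17 s=1: MISS | VC [13]
  [6] addr=0x102 blk=16 s=0: MISS | VC [13, 4]
  [7] addr=0x111 blk=17 s=1: L1-HIT | VC [13, 4]
  [8] addr=0xdc blk=13 s=1: VC-HIT | VC [17, 4]
  [9] addr=0x8b blk=8 s=0: MISS | VC [17, 4, 16]
  [10] addr=0x157 blk=21 s=1: MISS | VC [17, 4, 16, 13]
  [11] addr=0xd1 blk=13 s=1: VC-HIT | VC [17, 4, 16, 21]

MISSES = 6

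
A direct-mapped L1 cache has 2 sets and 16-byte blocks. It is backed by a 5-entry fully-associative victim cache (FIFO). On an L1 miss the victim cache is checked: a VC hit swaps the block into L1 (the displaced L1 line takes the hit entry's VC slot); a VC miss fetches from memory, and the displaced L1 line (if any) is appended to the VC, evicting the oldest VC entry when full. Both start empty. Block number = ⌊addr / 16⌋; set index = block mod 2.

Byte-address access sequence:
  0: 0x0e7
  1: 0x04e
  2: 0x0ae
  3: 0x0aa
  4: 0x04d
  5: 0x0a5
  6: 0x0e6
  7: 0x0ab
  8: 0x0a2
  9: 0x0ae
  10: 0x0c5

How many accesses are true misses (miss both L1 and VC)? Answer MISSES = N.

MISSES = 4

#0 0xe7→b14/s0 MISS; vc=[]
#1 0x4e→b4/s0 MISS; vc=[14]
#2 0xae→b10/s0 MISS; vc=[14,4]
#3 0xaa→b10/s0 L1-HIT; vc=[14,4]
#4 0x4d→b4/s0 VC-HIT; vc=[14,10]
#5 0xa5→b10/s0 VC-HIT; vc=[14,4]
#6 0xe6→b14/s0 VC-HIT; vc=[10,4]
#7 0xab→b10/s0 VC-HIT; vc=[14,4]
#8 0xa2→b10/s0 L1-HIT; vc=[14,4]
#9 0xae→b10/s0 L1-HIT; vc=[14,4]
#10 0xc5→b12/s0 MISS; vc=[14,4,10]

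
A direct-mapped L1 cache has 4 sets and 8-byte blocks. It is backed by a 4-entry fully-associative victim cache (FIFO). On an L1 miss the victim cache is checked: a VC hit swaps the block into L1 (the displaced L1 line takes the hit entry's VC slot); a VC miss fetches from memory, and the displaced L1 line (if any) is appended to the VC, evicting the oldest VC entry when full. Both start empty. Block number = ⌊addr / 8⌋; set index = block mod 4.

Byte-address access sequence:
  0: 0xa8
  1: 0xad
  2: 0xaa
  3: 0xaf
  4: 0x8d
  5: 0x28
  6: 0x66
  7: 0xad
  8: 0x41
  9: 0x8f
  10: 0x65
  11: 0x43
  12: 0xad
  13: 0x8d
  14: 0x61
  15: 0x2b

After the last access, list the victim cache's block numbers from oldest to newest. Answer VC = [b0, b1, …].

  [0] addr=0xa8 blk=21 s=1: MISS | VC []
  [1] addr=0xad blk=21 s=1: L1-HIT | VC []
  [2] addr=0xaa blk=21 s=1: L1-HIT | VC []
  [3] addr=0xaf blk=21 s=1: L1-HIT | VC []
  [4] addr=0x8d blk=17 s=1: MISS | VC [21]
  [5] addr=0x28 blk=5 s=1: MISS | VC [21, 17]
  [6] addr=0x66 blk=12 s=0: MISS | VC [21, 17]
  [7] addr=0xad blk=21 s=1: VC-HIT | VC [5, 17]
  [8] addr=0x41 blk=8 s=0: MISS | VC [5, 17, 12]
  [9] addr=0x8f blk=17 s=1: VC-HIT | VC [5, 21, 12]
  [10] addr=0x65 blk=12 s=0: VC-HIT | VC [5, 21, 8]
  [11] addr=0x43 blk=8 s=0: VC-HIT | VC [5, 21, 12]
  [12] addr=0xad blk=21 s=1: VC-HIT | VC [5, 17, 12]
  [13] addr=0x8d blk=17 s=1: VC-HIT | VC [5, 21, 12]
  [14] addr=0x61 blk=12 s=0: VC-HIT | VC [5, 21, 8]
  [15] addr=0x2b blk=5 s=1: VC-HIT | VC [17, 21, 8]

VC = [17, 21, 8]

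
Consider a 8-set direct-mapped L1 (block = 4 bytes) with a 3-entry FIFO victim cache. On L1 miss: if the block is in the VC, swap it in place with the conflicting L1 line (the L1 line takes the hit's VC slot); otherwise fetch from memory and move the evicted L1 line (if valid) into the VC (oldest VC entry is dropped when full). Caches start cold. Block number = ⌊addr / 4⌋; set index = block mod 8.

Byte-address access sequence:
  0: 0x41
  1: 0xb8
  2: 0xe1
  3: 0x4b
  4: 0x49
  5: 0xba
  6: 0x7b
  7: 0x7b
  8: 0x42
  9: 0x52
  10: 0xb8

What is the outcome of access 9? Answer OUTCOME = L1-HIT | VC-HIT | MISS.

0: 0x41 (blk 16, set 0) → MISS  vc=[]
1: 0xb8 (blk 46, set 6) → MISS  vc=[]
2: 0xe1 (blk 56, set 0) → MISS  vc=[16]
3: 0x4b (blk 18, set 2) → MISS  vc=[16]
4: 0x49 (blk 18, set 2) → L1-HIT  vc=[16]
5: 0xba (blk 46, set 6) → L1-HIT  vc=[16]
6: 0x7b (blk 30, set 6) → MISS  vc=[16, 46]
7: 0x7b (blk 30, set 6) → L1-HIT  vc=[16, 46]
8: 0x42 (blk 16, set 0) → VC-HIT  vc=[56, 46]
9: 0x52 (blk 20, set 4) → MISS  vc=[56, 46]
10: 0xb8 (blk 46, set 6) → VC-HIT  vc=[56, 30]

OUTCOME = MISS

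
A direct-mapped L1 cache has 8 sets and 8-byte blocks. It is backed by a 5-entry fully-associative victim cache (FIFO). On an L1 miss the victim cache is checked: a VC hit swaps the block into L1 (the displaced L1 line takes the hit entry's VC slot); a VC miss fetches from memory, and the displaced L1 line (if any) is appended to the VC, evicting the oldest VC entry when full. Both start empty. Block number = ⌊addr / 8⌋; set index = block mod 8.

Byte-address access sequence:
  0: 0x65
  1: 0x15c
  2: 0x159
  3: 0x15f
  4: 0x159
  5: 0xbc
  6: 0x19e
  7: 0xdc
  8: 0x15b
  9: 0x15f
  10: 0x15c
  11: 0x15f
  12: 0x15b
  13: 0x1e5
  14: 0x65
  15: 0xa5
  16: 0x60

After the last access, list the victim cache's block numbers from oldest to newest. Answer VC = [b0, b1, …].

#0 0x65→b12/s4 MISS; vc=[]
#1 0x15c→b43/s3 MISS; vc=[]
#2 0x159→b43/s3 L1-HIT; vc=[]
#3 0x15f→b43/s3 L1-HIT; vc=[]
#4 0x159→b43/s3 L1-HIT; vc=[]
#5 0xbc→b23/s7 MISS; vc=[]
#6 0x19e→b51/s3 MISS; vc=[43]
#7 0xdc→b27/s3 MISS; vc=[43,51]
#8 0x15b→b43/s3 VC-HIT; vc=[27,51]
#9 0x15f→b43/s3 L1-HIT; vc=[27,51]
#10 0x15c→b43/s3 L1-HIT; vc=[27,51]
#11 0x15f→b43/s3 L1-HIT; vc=[27,51]
#12 0x15b→b43/s3 L1-HIT; vc=[27,51]
#13 0x1e5→b60/s4 MISS; vc=[27,51,12]
#14 0x65→b12/s4 VC-HIT; vc=[27,51,60]
#15 0xa5→b20/s4 MISS; vc=[27,51,60,12]
#16 0x60→b12/s4 VC-HIT; vc=[27,51,60,20]

VC = [27, 51, 60, 20]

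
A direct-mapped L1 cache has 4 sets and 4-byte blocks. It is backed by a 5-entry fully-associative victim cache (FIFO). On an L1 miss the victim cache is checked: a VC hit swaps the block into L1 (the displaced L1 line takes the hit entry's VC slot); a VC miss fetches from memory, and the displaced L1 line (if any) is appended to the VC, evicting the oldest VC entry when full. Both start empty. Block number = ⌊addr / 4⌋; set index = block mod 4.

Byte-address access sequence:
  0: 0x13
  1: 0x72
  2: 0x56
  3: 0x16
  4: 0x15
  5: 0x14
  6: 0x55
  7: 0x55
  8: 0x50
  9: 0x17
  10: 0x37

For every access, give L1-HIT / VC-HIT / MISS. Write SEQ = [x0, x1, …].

SEQ = [MISS, MISS, MISS, MISS, L1-HIT, L1-HIT, VC-HIT, L1-HIT, MISS, VC-HIT, MISS]

  [0] addr=0x13 blk=4 s=0: MISS | VC []
  [1] addr=0x72 blk=28 s=0: MISS | VC [4]
  [2] addr=0x56 blk=21 s=1: MISS | VC [4]
  [3] addr=0x16 blk=5 s=1: MISS | VC [4, 21]
  [4] addr=0x15 blk=5 s=1: L1-HIT | VC [4, 21]
  [5] addr=0x14 blk=5 s=1: L1-HIT | VC [4, 21]
  [6] addr=0x55 blk=21 s=1: VC-HIT | VC [4, 5]
  [7] addr=0x55 blk=21 s=1: L1-HIT | VC [4, 5]
  [8] addr=0x50 blk=20 s=0: MISS | VC [4, 5, 28]
  [9] addr=0x17 blk=5 s=1: VC-HIT | VC [4, 21, 28]
  [10] addr=0x37 blk=13 s=1: MISS | VC [4, 21, 28, 5]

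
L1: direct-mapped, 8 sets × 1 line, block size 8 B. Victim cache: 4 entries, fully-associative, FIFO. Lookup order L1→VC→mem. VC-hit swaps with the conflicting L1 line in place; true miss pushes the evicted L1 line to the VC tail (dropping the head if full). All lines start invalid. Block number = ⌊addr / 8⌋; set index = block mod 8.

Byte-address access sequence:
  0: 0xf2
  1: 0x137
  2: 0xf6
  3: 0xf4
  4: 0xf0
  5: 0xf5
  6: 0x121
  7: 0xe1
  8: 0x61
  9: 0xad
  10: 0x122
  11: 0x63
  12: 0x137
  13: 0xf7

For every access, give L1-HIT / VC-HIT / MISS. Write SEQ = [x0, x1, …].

0: 0xf2 (blk 30, set 6) → MISS  vc=[]
1: 0x137 (blk 38, set 6) → MISS  vc=[30]
2: 0xf6 (blk 30, set 6) → VC-HIT  vc=[38]
3: 0xf4 (blk 30, set 6) → L1-HIT  vc=[38]
4: 0xf0 (blk 30, set 6) → L1-HIT  vc=[38]
5: 0xf5 (blk 30, set 6) → L1-HIT  vc=[38]
6: 0x121 (blk 36, set 4) → MISS  vc=[38]
7: 0xe1 (blk 28, set 4) → MISS  vc=[38, 36]
8: 0x61 (blk 12, set 4) → MISS  vc=[38, 36, 28]
9: 0xad (blk 21, set 5) → MISS  vc=[38, 36, 28]
10: 0x122 (blk 36, set 4) → VC-HIT  vc=[38, 12, 28]
11: 0x63 (blk 12, set 4) → VC-HIT  vc=[38, 36, 28]
12: 0x137 (blk 38, set 6) → VC-HIT  vc=[30, 36, 28]
13: 0xf7 (blk 30, set 6) → VC-HIT  vc=[38, 36, 28]

SEQ = [MISS, MISS, VC-HIT, L1-HIT, L1-HIT, L1-HIT, MISS, MISS, MISS, MISS, VC-HIT, VC-HIT, VC-HIT, VC-HIT]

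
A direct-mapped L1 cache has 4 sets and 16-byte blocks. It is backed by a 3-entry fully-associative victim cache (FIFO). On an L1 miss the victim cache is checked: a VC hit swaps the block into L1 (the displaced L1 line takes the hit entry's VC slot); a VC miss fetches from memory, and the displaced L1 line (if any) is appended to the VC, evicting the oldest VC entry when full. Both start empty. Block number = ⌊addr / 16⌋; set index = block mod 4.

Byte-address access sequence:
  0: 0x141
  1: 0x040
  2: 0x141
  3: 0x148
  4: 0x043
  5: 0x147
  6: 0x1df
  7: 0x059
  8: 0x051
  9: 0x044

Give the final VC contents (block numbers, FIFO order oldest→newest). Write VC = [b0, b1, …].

  [0] addr=0x141 blk=20 s=0: MISS | VC []
  [1] addr=0x40 blk=4 s=0: MISS | VC [20]
  [2] addr=0x141 blk=20 s=0: VC-HIT | VC [4]
  [3] addr=0x148 blk=20 s=0: L1-HIT | VC [4]
  [4] addr=0x43 blk=4 s=0: VC-HIT | VC [20]
  [5] addr=0x147 blk=20 s=0: VC-HIT | VC [4]
  [6] addr=0x1df blk=29 s=1: MISS | VC [4]
  [7] addr=0x59 blk=5 s=1: MISS | VC [4, 29]
  [8] addr=0x51 blk=5 s=1: L1-HIT | VC [4, 29]
  [9] addr=0x44 blk=4 s=0: VC-HIT | VC [20, 29]

VC = [20, 29]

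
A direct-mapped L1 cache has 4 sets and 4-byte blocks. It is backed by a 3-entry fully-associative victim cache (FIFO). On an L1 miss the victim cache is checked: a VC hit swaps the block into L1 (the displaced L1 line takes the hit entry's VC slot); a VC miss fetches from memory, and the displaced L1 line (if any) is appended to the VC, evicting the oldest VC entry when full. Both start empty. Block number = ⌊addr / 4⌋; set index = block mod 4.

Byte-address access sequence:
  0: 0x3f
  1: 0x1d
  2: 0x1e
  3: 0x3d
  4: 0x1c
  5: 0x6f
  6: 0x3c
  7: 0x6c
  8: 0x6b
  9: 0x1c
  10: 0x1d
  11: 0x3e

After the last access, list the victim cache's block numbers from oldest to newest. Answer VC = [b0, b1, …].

VC = [7, 27]

0: 0x3f (blk 15, set 3) → MISS  vc=[]
1: 0x1d (blk 7, set 3) → MISS  vc=[15]
2: 0x1e (blk 7, set 3) → L1-HIT  vc=[15]
3: 0x3d (blk 15, set 3) → VC-HIT  vc=[7]
4: 0x1c (blk 7, set 3) → VC-HIT  vc=[15]
5: 0x6f (blk 27, set 3) → MISS  vc=[15, 7]
6: 0x3c (blk 15, set 3) → VC-HIT  vc=[27, 7]
7: 0x6c (blk 27, set 3) → VC-HIT  vc=[15, 7]
8: 0x6b (blk 26, set 2) → MISS  vc=[15, 7]
9: 0x1c (blk 7, set 3) → VC-HIT  vc=[15, 27]
10: 0x1d (blk 7, set 3) → L1-HIT  vc=[15, 27]
11: 0x3e (blk 15, set 3) → VC-HIT  vc=[7, 27]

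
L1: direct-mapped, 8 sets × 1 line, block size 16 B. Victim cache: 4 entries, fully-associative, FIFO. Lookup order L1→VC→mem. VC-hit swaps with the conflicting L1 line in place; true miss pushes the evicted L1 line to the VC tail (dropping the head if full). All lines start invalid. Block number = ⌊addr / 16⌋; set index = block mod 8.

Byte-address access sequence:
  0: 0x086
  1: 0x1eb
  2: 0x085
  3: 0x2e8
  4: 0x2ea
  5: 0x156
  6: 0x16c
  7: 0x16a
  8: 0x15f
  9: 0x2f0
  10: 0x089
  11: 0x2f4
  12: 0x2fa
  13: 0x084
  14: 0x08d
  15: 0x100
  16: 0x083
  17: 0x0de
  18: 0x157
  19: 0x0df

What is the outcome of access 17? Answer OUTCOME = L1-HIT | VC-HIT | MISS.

  [0] addr=0x86 blk=8 s=0: MISS | VC []
  [1] addr=0x1eb blk=30 s=6: MISS | VC []
  [2] addr=0x85 blk=8 s=0: L1-HIT | VC []
  [3] addr=0x2e8 blk=46 s=6: MISS | VC [30]
  [4] addr=0x2ea blk=46 s=6: L1-HIT | VC [30]
  [5] addr=0x156 blk=21 s=5: MISS | VC [30]
  [6] addr=0x16c blk=22 s=6: MISS | VC [30, 46]
  [7] addr=0x16a blk=22 s=6: L1-HIT | VC [30, 46]
  [8] addr=0x15f blk=21 s=5: L1-HIT | VC [30, 46]
  [9] addr=0x2f0 blk=47 s=7: MISS | VC [30, 46]
  [10] addr=0x89 blk=8 s=0: L1-HIT | VC [30, 46]
  [11] addr=0x2f4 blk=47 s=7: L1-HIT | VC [30, 46]
  [12] addr=0x2fa blk=47 s=7: L1-HIT | VC [30, 46]
  [13] addr=0x84 blk=8 s=0: L1-HIT | VC [30, 46]
  [14] addr=0x8d blk=8 s=0: L1-HIT | VC [30, 46]
  [15] addr=0x100 blk=16 s=0: MISS | VC [30, 46, 8]
  [16] addr=0x83 blk=8 s=0: VC-HIT | VC [30, 46, 16]
  [17] addr=0xde blk=13 s=5: MISS | VC [30, 46, 16, 21]
  [18] addr=0x157 blk=21 s=5: VC-HIT | VC [30, 46, 16, 13]
  [19] addr=0xdf blk=13 s=5: VC-HIT | VC [30, 46, 16, 21]

OUTCOME = MISS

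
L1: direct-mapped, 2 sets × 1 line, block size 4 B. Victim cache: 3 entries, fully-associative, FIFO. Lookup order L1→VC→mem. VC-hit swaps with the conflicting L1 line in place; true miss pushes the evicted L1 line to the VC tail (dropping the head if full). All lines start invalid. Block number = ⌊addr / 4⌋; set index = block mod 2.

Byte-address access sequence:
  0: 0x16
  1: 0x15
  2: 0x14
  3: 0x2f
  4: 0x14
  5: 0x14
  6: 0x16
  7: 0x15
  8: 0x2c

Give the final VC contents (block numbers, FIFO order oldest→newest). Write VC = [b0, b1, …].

VC = [5]

  [0] addr=0x16 blk=5 s=1: MISS | VC []
  [1] addr=0x15 blk=5 s=1: L1-HIT | VC []
  [2] addr=0x14 blk=5 s=1: L1-HIT | VC []
  [3] addr=0x2f blk=11 s=1: MISS | VC [5]
  [4] addr=0x14 blk=5 s=1: VC-HIT | VC [11]
  [5] addr=0x14 blk=5 s=1: L1-HIT | VC [11]
  [6] addr=0x16 blk=5 s=1: L1-HIT | VC [11]
  [7] addr=0x15 blk=5 s=1: L1-HIT | VC [11]
  [8] addr=0x2c blk=11 s=1: VC-HIT | VC [5]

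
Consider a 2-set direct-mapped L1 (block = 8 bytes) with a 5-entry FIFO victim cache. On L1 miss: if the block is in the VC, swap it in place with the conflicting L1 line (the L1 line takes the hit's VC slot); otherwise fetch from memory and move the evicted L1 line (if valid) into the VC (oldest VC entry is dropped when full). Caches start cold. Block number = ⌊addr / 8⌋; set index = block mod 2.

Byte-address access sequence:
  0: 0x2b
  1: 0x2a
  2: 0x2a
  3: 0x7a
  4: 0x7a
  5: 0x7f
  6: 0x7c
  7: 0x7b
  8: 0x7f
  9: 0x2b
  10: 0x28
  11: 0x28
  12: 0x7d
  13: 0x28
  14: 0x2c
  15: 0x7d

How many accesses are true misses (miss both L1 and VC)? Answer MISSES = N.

MISSES = 2

#0 0x2b→b5/s1 MISS; vc=[]
#1 0x2a→b5/s1 L1-HIT; vc=[]
#2 0x2a→b5/s1 L1-HIT; vc=[]
#3 0x7a→b15/s1 MISS; vc=[5]
#4 0x7a→b15/s1 L1-HIT; vc=[5]
#5 0x7f→b15/s1 L1-HIT; vc=[5]
#6 0x7c→b15/s1 L1-HIT; vc=[5]
#7 0x7b→b15/s1 L1-HIT; vc=[5]
#8 0x7f→b15/s1 L1-HIT; vc=[5]
#9 0x2b→b5/s1 VC-HIT; vc=[15]
#10 0x28→b5/s1 L1-HIT; vc=[15]
#11 0x28→b5/s1 L1-HIT; vc=[15]
#12 0x7d→b15/s1 VC-HIT; vc=[5]
#13 0x28→b5/s1 VC-HIT; vc=[15]
#14 0x2c→b5/s1 L1-HIT; vc=[15]
#15 0x7d→b15/s1 VC-HIT; vc=[5]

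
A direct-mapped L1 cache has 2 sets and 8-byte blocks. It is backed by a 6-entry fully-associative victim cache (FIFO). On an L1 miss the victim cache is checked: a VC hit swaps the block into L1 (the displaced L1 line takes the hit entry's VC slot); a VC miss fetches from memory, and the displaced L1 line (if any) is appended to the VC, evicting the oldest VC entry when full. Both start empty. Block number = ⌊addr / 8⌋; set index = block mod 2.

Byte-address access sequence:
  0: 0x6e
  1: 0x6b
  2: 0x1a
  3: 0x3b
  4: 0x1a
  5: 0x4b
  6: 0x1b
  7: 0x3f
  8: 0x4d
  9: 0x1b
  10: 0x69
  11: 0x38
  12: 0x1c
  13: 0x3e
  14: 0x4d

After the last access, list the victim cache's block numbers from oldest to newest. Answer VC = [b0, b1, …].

#0 0x6e→b13/s1 MISS; vc=[]
#1 0x6b→b13/s1 L1-HIT; vc=[]
#2 0x1a→b3/s1 MISS; vc=[13]
#3 0x3b→b7/s1 MISS; vc=[13,3]
#4 0x1a→b3/s1 VC-HIT; vc=[13,7]
#5 0x4b→b9/s1 MISS; vc=[13,7,3]
#6 0x1b→b3/s1 VC-HIT; vc=[13,7,9]
#7 0x3f→b7/s1 VC-HIT; vc=[13,3,9]
#8 0x4d→b9/s1 VC-HIT; vc=[13,3,7]
#9 0x1b→b3/s1 VC-HIT; vc=[13,9,7]
#10 0x69→b13/s1 VC-HIT; vc=[3,9,7]
#11 0x38→b7/s1 VC-HIT; vc=[3,9,13]
#12 0x1c→b3/s1 VC-HIT; vc=[7,9,13]
#13 0x3e→b7/s1 VC-HIT; vc=[3,9,13]
#14 0x4d→b9/s1 VC-HIT; vc=[3,7,13]

VC = [3, 7, 13]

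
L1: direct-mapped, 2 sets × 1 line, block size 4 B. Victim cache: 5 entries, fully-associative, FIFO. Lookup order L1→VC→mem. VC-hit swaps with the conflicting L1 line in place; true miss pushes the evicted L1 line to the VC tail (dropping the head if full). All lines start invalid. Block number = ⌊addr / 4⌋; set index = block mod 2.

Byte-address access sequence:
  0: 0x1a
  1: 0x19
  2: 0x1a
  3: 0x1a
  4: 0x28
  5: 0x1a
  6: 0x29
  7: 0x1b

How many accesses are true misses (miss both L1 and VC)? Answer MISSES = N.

MISSES = 2

#0 0x1a→b6/s0 MISS; vc=[]
#1 0x19→b6/s0 L1-HIT; vc=[]
#2 0x1a→b6/s0 L1-HIT; vc=[]
#3 0x1a→b6/s0 L1-HIT; vc=[]
#4 0x28→b10/s0 MISS; vc=[6]
#5 0x1a→b6/s0 VC-HIT; vc=[10]
#6 0x29→b10/s0 VC-HIT; vc=[6]
#7 0x1b→b6/s0 VC-HIT; vc=[10]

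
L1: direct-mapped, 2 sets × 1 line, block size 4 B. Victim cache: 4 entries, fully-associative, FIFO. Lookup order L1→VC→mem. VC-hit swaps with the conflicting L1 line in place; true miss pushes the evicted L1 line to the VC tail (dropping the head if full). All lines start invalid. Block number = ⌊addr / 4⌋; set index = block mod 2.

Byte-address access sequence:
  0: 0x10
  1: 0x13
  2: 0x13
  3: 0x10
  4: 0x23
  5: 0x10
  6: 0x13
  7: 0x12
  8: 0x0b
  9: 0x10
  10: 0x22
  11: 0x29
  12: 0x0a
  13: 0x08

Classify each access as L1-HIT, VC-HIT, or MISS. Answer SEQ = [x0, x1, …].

SEQ = [MISS, L1-HIT, L1-HIT, L1-HIT, MISS, VC-HIT, L1-HIT, L1-HIT, MISS, VC-HIT, VC-HIT, MISS, VC-HIT, L1-HIT]

#0 0x10→b4/s0 MISS; vc=[]
#1 0x13→b4/s0 L1-HIT; vc=[]
#2 0x13→b4/s0 L1-HIT; vc=[]
#3 0x10→b4/s0 L1-HIT; vc=[]
#4 0x23→b8/s0 MISS; vc=[4]
#5 0x10→b4/s0 VC-HIT; vc=[8]
#6 0x13→b4/s0 L1-HIT; vc=[8]
#7 0x12→b4/s0 L1-HIT; vc=[8]
#8 0xb→b2/s0 MISS; vc=[8,4]
#9 0x10→b4/s0 VC-HIT; vc=[8,2]
#10 0x22→b8/s0 VC-HIT; vc=[4,2]
#11 0x29→b10/s0 MISS; vc=[4,2,8]
#12 0xa→b2/s0 VC-HIT; vc=[4,10,8]
#13 0x8→b2/s0 L1-HIT; vc=[4,10,8]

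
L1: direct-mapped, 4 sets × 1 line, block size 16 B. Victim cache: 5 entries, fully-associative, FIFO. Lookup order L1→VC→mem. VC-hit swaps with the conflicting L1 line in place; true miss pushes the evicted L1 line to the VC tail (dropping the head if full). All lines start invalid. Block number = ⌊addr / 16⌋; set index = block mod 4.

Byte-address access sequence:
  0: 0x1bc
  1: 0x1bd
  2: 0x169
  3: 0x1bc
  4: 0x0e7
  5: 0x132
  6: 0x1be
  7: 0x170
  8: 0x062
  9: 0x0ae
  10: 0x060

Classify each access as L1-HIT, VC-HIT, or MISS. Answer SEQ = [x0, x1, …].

SEQ = [MISS, L1-HIT, MISS, L1-HIT, MISS, MISS, VC-HIT, MISS, MISS, MISS, VC-HIT]

#0 0x1bc→b27/s3 MISS; vc=[]
#1 0x1bd→b27/s3 L1-HIT; vc=[]
#2 0x169→b22/s2 MISS; vc=[]
#3 0x1bc→b27/s3 L1-HIT; vc=[]
#4 0xe7→b14/s2 MISS; vc=[22]
#5 0x132→b19/s3 MISS; vc=[22,27]
#6 0x1be→b27/s3 VC-HIT; vc=[22,19]
#7 0x170→b23/s3 MISS; vc=[22,19,27]
#8 0x62→b6/s2 MISS; vc=[22,19,27,14]
#9 0xae→b10/s2 MISS; vc=[22,19,27,14,6]
#10 0x60→b6/s2 VC-HIT; vc=[22,19,27,14,10]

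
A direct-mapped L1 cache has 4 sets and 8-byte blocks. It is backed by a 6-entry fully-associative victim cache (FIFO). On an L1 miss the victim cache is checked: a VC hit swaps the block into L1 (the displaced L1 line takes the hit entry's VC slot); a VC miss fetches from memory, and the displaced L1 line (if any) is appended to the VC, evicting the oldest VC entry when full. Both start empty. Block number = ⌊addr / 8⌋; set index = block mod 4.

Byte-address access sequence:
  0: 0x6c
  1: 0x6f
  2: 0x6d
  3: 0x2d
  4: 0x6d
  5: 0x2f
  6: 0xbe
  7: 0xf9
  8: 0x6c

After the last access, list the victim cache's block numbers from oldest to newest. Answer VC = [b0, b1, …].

0: 0x6c (blk 13, set 1) → MISS  vc=[]
1: 0x6f (blk 13, set 1) → L1-HIT  vc=[]
2: 0x6d (blk 13, set 1) → L1-HIT  vc=[]
3: 0x2d (blk 5, set 1) → MISS  vc=[13]
4: 0x6d (blk 13, set 1) → VC-HIT  vc=[5]
5: 0x2f (blk 5, set 1) → VC-HIT  vc=[13]
6: 0xbe (blk 23, set 3) → MISS  vc=[13]
7: 0xf9 (blk 31, set 3) → MISS  vc=[13, 23]
8: 0x6c (blk 13, set 1) → VC-HIT  vc=[5, 23]

VC = [5, 23]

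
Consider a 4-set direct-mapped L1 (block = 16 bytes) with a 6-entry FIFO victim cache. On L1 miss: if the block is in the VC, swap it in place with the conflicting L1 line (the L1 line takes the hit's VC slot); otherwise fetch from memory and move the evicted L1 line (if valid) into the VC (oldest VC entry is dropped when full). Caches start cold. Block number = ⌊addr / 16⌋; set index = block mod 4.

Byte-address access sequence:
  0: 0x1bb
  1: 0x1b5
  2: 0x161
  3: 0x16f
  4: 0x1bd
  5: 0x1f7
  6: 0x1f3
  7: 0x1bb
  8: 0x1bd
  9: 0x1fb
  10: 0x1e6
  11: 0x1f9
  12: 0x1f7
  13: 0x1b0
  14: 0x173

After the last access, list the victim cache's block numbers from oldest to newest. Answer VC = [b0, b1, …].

  [0] addr=0x1bb blk=27 s=3: MISS | VC []
  [1] addr=0x1b5 blk=27 s=3: L1-HIT | VC []
  [2] addr=0x161 blk=22 s=2: MISS | VC []
  [3] addr=0x16f blk=22 s=2: L1-HIT | VC []
  [4] addr=0x1bd blk=27 s=3: L1-HIT | VC []
  [5] addr=0x1f7 blk=31 s=3: MISS | VC [27]
  [6] addr=0x1f3 blk=31 s=3: L1-HIT | VC [27]
  [7] addr=0x1bb blk=27 s=3: VC-HIT | VC [31]
  [8] addr=0x1bd blk=27 s=3: L1-HIT | VC [31]
  [9] addr=0x1fb blk=31 s=3: VC-HIT | VC [27]
  [10] addr=0x1e6 blk=30 s=2: MISS | VC [27, 22]
  [11] addr=0x1f9 blk=31 s=3: L1-HIT | VC [27, 22]
  [12] addr=0x1f7 blk=31 s=3: L1-HIT | VC [27, 22]
  [13] addr=0x1b0 blk=27 s=3: VC-HIT | VC [31, 22]
  [14] addr=0x173 blk=23 s=3: MISS | VC [31, 22, 27]

VC = [31, 22, 27]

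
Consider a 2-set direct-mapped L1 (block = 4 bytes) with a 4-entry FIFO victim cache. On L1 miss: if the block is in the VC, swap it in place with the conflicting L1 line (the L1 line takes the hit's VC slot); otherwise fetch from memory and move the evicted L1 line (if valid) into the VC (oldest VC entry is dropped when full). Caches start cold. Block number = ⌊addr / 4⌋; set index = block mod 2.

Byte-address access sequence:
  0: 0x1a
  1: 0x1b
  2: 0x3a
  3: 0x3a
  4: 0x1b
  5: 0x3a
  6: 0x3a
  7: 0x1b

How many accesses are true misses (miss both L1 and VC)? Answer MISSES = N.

MISSES = 2

#0 0x1a→b6/s0 MISS; vc=[]
#1 0x1b→b6/s0 L1-HIT; vc=[]
#2 0x3a→b14/s0 MISS; vc=[6]
#3 0x3a→b14/s0 L1-HIT; vc=[6]
#4 0x1b→b6/s0 VC-HIT; vc=[14]
#5 0x3a→b14/s0 VC-HIT; vc=[6]
#6 0x3a→b14/s0 L1-HIT; vc=[6]
#7 0x1b→b6/s0 VC-HIT; vc=[14]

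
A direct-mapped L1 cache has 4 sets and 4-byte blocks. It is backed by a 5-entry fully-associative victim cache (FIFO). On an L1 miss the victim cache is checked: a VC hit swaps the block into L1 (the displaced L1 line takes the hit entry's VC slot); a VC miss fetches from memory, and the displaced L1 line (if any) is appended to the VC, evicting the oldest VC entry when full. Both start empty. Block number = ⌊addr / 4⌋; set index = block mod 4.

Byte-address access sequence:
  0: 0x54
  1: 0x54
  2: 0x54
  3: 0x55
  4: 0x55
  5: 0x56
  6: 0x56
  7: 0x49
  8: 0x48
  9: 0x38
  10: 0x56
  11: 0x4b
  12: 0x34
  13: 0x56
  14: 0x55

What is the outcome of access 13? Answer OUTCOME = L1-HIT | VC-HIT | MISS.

  [0] addr=0x54 blk=21 s=1: MISS | VC []
  [1] addr=0x54 blk=21 s=1: L1-HIT | VC []
  [2] addr=0x54 blk=21 s=1: L1-HIT | VC []
  [3] addr=0x55 blk=21 s=1: L1-HIT | VC []
  [4] addr=0x55 blk=21 s=1: L1-HIT | VC []
  [5] addr=0x56 blk=21 s=1: L1-HIT | VC []
  [6] addr=0x56 blk=21 s=1: L1-HIT | VC []
  [7] addr=0x49 blk=18 s=2: MISS | VC []
  [8] addr=0x48 blk=18 s=2: L1-HIT | VC []
  [9] addr=0x38 blk=14 s=2: MISS | VC [18]
  [10] addr=0x56 blk=21 s=1: L1-HIT | VC [18]
  [11] addr=0x4b blk=18 s=2: VC-HIT | VC [14]
  [12] addr=0x34 blk=13 s=1: MISS | VC [14, 21]
  [13] addr=0x56 blk=21 s=1: VC-HIT | VC [14, 13]
  [14] addr=0x55 blk=21 s=1: L1-HIT | VC [14, 13]

OUTCOME = VC-HIT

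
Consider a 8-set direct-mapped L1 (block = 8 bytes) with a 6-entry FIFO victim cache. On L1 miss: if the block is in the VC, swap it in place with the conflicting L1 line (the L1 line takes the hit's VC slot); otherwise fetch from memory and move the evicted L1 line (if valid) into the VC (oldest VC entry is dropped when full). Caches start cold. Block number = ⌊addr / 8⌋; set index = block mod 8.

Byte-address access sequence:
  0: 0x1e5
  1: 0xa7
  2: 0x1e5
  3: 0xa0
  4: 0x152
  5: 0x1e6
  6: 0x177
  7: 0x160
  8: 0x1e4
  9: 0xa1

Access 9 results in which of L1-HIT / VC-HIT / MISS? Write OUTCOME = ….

  [0] addr=0x1e5 blk=60 s=4: MISS | VC []
  [1] addr=0xa7 blk=20 s=4: MISS | VC [60]
  [2] addr=0x1e5 blk=60 s=4: VC-HIT | VC [20]
  [3] addr=0xa0 blk=20 s=4: VC-HIT | VC [60]
  [4] addr=0x152 blk=42 s=2: MISS | VC [60]
  [5] addr=0x1e6 blk=60 s=4: VC-HIT | VC [20]
  [6] addr=0x177 blk=46 s=6: MISS | VC [20]
  [7] addr=0x160 blk=44 s=4: MISS | VC [20, 60]
  [8] addr=0x1e4 blk=60 s=4: VC-HIT | VC [20, 44]
  [9] addr=0xa1 blk=20 s=4: VC-HIT | VC [60, 44]

OUTCOME = VC-HIT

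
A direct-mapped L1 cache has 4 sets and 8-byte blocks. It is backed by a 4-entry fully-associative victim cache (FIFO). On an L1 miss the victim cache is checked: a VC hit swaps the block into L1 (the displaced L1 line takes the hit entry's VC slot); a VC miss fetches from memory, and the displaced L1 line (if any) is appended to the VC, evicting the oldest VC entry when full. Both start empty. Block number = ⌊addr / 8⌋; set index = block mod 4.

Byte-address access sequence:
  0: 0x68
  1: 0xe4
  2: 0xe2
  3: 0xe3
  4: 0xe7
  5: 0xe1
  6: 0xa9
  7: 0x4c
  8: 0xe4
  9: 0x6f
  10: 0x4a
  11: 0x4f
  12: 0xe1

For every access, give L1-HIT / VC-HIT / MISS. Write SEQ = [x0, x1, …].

#0 0x68→b13/s1 MISS; vc=[]
#1 0xe4→b28/s0 MISS; vc=[]
#2 0xe2→b28/s0 L1-HIT; vc=[]
#3 0xe3→b28/s0 L1-HIT; vc=[]
#4 0xe7→b28/s0 L1-HIT; vc=[]
#5 0xe1→b28/s0 L1-HIT; vc=[]
#6 0xa9→b21/s1 MISS; vc=[13]
#7 0x4c→b9/s1 MISS; vc=[13,21]
#8 0xe4→b28/s0 L1-HIT; vc=[13,21]
#9 0x6f→b13/s1 VC-HIT; vc=[9,21]
#10 0x4a→b9/s1 VC-HIT; vc=[13,21]
#11 0x4f→b9/s1 L1-HIT; vc=[13,21]
#12 0xe1→b28/s0 L1-HIT; vc=[13,21]

SEQ = [MISS, MISS, L1-HIT, L1-HIT, L1-HIT, L1-HIT, MISS, MISS, L1-HIT, VC-HIT, VC-HIT, L1-HIT, L1-HIT]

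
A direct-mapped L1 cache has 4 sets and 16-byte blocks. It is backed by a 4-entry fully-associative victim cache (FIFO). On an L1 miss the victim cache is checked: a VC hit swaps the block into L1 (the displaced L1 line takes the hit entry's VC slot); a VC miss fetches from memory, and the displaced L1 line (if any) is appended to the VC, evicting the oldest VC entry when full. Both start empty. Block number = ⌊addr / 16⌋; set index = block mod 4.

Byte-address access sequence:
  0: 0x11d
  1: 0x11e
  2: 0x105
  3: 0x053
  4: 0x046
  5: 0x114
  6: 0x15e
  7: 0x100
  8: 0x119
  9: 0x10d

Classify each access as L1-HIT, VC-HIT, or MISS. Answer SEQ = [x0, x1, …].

SEQ = [MISS, L1-HIT, MISS, MISS, MISS, VC-HIT, MISS, VC-HIT, VC-HIT, L1-HIT]

0: 0x11d (blk 17, set 1) → MISS  vc=[]
1: 0x11e (blk 17, set 1) → L1-HIT  vc=[]
2: 0x105 (blk 16, set 0) → MISS  vc=[]
3: 0x53 (blk 5, set 1) → MISS  vc=[17]
4: 0x46 (blk 4, set 0) → MISS  vc=[17, 16]
5: 0x114 (blk 17, set 1) → VC-HIT  vc=[5, 16]
6: 0x15e (blk 21, set 1) → MISS  vc=[5, 16, 17]
7: 0x100 (blk 16, set 0) → VC-HIT  vc=[5, 4, 17]
8: 0x119 (blk 17, set 1) → VC-HIT  vc=[5, 4, 21]
9: 0x10d (blk 16, set 0) → L1-HIT  vc=[5, 4, 21]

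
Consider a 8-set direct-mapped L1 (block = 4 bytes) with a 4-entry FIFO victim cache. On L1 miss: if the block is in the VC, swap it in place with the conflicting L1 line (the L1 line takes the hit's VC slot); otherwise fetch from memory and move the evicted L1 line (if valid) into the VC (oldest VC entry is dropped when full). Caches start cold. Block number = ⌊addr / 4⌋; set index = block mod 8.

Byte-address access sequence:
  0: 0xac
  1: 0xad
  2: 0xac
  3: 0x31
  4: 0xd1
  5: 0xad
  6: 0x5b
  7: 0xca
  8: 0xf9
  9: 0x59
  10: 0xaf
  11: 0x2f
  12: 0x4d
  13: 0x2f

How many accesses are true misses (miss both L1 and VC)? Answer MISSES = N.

  [0] addr=0xac blk=43 s=3: MISS | VC []
  [1] addr=0xad blk=43 s=3: L1-HIT | VC []
  [2] addr=0xac blk=43 s=3: L1-HIT | VC []
  [3] addr=0x31 blk=12 s=4: MISS | VC []
  [4] addr=0xd1 blk=52 s=4: MISS | VC [12]
  [5] addr=0xad blk=43 s=3: L1-HIT | VC [12]
  [6] addr=0x5b blk=22 s=6: MISS | VC [12]
  [7] addr=0xca blk=50 s=2: MISS | VC [12]
  [8] addr=0xf9 blk=62 s=6: MISS | VC [12, 22]
  [9] addr=0x59 blk=22 s=6: VC-HIT | VC [12, 62]
  [10] addr=0xaf blk=43 s=3: L1-HIT | VC [12, 62]
  [11] addr=0x2f blk=11 s=3: MISS | VC [12, 62, 43]
  [12] addr=0x4d blk=19 s=3: MISS | VC [12, 62, 43, 11]
  [13] addr=0x2f blk=11 s=3: VC-HIT | VC [12, 62, 43, 19]

MISSES = 8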